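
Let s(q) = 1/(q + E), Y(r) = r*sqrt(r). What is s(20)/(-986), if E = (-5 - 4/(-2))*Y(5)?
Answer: 2/71485 + 3*sqrt(5)/142970 ≈ 7.4898e-5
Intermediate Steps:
Y(r) = r**(3/2)
E = -15*sqrt(5) (E = (-5 - 4/(-2))*5**(3/2) = (-5 - 4*(-1/2))*(5*sqrt(5)) = (-5 + 2)*(5*sqrt(5)) = -15*sqrt(5) ≈ -33.541)
s(q) = 1/(q - 15*sqrt(5))
s(20)/(-986) = 1/((20 - 15*sqrt(5))*(-986)) = -1/986/(20 - 15*sqrt(5)) = -1/(986*(20 - 15*sqrt(5)))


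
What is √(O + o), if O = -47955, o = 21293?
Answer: I*√26662 ≈ 163.29*I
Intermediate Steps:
√(O + o) = √(-47955 + 21293) = √(-26662) = I*√26662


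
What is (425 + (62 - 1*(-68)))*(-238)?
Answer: -132090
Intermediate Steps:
(425 + (62 - 1*(-68)))*(-238) = (425 + (62 + 68))*(-238) = (425 + 130)*(-238) = 555*(-238) = -132090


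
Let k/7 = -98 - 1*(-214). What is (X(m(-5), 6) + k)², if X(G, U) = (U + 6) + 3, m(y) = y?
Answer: 683929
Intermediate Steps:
k = 812 (k = 7*(-98 - 1*(-214)) = 7*(-98 + 214) = 7*116 = 812)
X(G, U) = 9 + U (X(G, U) = (6 + U) + 3 = 9 + U)
(X(m(-5), 6) + k)² = ((9 + 6) + 812)² = (15 + 812)² = 827² = 683929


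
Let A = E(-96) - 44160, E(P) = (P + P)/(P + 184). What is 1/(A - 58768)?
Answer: -11/1132232 ≈ -9.7153e-6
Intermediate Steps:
E(P) = 2*P/(184 + P) (E(P) = (2*P)/(184 + P) = 2*P/(184 + P))
A = -485784/11 (A = 2*(-96)/(184 - 96) - 44160 = 2*(-96)/88 - 44160 = 2*(-96)*(1/88) - 44160 = -24/11 - 44160 = -485784/11 ≈ -44162.)
1/(A - 58768) = 1/(-485784/11 - 58768) = 1/(-1132232/11) = -11/1132232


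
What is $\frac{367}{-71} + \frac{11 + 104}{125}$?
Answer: $- \frac{7542}{1775} \approx -4.249$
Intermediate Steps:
$\frac{367}{-71} + \frac{11 + 104}{125} = 367 \left(- \frac{1}{71}\right) + 115 \cdot \frac{1}{125} = - \frac{367}{71} + \frac{23}{25} = - \frac{7542}{1775}$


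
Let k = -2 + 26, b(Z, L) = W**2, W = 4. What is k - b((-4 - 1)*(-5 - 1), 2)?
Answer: 8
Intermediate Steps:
b(Z, L) = 16 (b(Z, L) = 4**2 = 16)
k = 24
k - b((-4 - 1)*(-5 - 1), 2) = 24 - 1*16 = 24 - 16 = 8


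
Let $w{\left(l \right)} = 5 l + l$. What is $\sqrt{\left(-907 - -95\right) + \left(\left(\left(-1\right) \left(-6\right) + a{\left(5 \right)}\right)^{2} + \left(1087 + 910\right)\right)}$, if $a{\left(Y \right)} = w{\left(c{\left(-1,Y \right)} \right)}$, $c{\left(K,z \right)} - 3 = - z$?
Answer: $\sqrt{1221} \approx 34.943$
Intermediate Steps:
$c{\left(K,z \right)} = 3 - z$
$w{\left(l \right)} = 6 l$
$a{\left(Y \right)} = 18 - 6 Y$ ($a{\left(Y \right)} = 6 \left(3 - Y\right) = 18 - 6 Y$)
$\sqrt{\left(-907 - -95\right) + \left(\left(\left(-1\right) \left(-6\right) + a{\left(5 \right)}\right)^{2} + \left(1087 + 910\right)\right)} = \sqrt{\left(-907 - -95\right) + \left(\left(\left(-1\right) \left(-6\right) + \left(18 - 30\right)\right)^{2} + \left(1087 + 910\right)\right)} = \sqrt{\left(-907 + 95\right) + \left(\left(6 + \left(18 - 30\right)\right)^{2} + 1997\right)} = \sqrt{-812 + \left(\left(6 - 12\right)^{2} + 1997\right)} = \sqrt{-812 + \left(\left(-6\right)^{2} + 1997\right)} = \sqrt{-812 + \left(36 + 1997\right)} = \sqrt{-812 + 2033} = \sqrt{1221}$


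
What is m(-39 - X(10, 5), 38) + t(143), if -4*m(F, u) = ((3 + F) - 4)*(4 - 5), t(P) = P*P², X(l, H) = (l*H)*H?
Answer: 5848269/2 ≈ 2.9241e+6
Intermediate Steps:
X(l, H) = l*H² (X(l, H) = (H*l)*H = l*H²)
t(P) = P³
m(F, u) = -¼ + F/4 (m(F, u) = -((3 + F) - 4)*(4 - 5)/4 = -(-1 + F)*(-1)/4 = -(1 - F)/4 = -¼ + F/4)
m(-39 - X(10, 5), 38) + t(143) = (-¼ + (-39 - 10*5²)/4) + 143³ = (-¼ + (-39 - 10*25)/4) + 2924207 = (-¼ + (-39 - 1*250)/4) + 2924207 = (-¼ + (-39 - 250)/4) + 2924207 = (-¼ + (¼)*(-289)) + 2924207 = (-¼ - 289/4) + 2924207 = -145/2 + 2924207 = 5848269/2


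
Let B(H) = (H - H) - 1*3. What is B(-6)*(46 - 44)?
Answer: -6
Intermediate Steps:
B(H) = -3 (B(H) = 0 - 3 = -3)
B(-6)*(46 - 44) = -3*(46 - 44) = -3*2 = -6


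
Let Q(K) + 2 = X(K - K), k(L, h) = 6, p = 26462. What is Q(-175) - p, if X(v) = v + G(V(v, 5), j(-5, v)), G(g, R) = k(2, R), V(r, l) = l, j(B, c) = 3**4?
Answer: -26458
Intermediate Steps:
j(B, c) = 81
G(g, R) = 6
X(v) = 6 + v (X(v) = v + 6 = 6 + v)
Q(K) = 4 (Q(K) = -2 + (6 + (K - K)) = -2 + (6 + 0) = -2 + 6 = 4)
Q(-175) - p = 4 - 1*26462 = 4 - 26462 = -26458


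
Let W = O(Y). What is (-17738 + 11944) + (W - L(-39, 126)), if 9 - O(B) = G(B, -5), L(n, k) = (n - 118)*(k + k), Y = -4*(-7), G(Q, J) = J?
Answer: 33784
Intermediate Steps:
Y = 28
L(n, k) = 2*k*(-118 + n) (L(n, k) = (-118 + n)*(2*k) = 2*k*(-118 + n))
O(B) = 14 (O(B) = 9 - 1*(-5) = 9 + 5 = 14)
W = 14
(-17738 + 11944) + (W - L(-39, 126)) = (-17738 + 11944) + (14 - 2*126*(-118 - 39)) = -5794 + (14 - 2*126*(-157)) = -5794 + (14 - 1*(-39564)) = -5794 + (14 + 39564) = -5794 + 39578 = 33784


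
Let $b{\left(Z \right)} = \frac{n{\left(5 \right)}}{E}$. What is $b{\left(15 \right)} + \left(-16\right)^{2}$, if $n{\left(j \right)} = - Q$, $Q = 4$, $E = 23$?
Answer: $\frac{5884}{23} \approx 255.83$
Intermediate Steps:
$n{\left(j \right)} = -4$ ($n{\left(j \right)} = \left(-1\right) 4 = -4$)
$b{\left(Z \right)} = - \frac{4}{23}$
$b{\left(15 \right)} + \left(-16\right)^{2} = - \frac{4}{23} + \left(-16\right)^{2} = - \frac{4}{23} + 256 = \frac{5884}{23}$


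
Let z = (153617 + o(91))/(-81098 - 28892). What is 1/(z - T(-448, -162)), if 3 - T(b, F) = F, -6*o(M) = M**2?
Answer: -659940/109803521 ≈ -0.0060102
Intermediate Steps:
o(M) = -M**2/6
T(b, F) = 3 - F
z = -913421/659940 (z = (153617 - 1/6*91**2)/(-81098 - 28892) = (153617 - 1/6*8281)/(-109990) = (153617 - 8281/6)*(-1/109990) = (913421/6)*(-1/109990) = -913421/659940 ≈ -1.3841)
1/(z - T(-448, -162)) = 1/(-913421/659940 - (3 - 1*(-162))) = 1/(-913421/659940 - (3 + 162)) = 1/(-913421/659940 - 1*165) = 1/(-913421/659940 - 165) = 1/(-109803521/659940) = -659940/109803521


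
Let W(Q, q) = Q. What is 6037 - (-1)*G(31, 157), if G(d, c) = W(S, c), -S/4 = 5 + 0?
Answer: 6017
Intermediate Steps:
S = -20 (S = -4*(5 + 0) = -4*5 = -20)
G(d, c) = -20
6037 - (-1)*G(31, 157) = 6037 - (-1)*(-20) = 6037 - 1*20 = 6037 - 20 = 6017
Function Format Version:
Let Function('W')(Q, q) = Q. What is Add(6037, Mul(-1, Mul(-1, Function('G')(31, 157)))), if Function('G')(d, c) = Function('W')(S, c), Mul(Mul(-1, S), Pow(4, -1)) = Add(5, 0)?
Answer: 6017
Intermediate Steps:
S = -20 (S = Mul(-4, Add(5, 0)) = Mul(-4, 5) = -20)
Function('G')(d, c) = -20
Add(6037, Mul(-1, Mul(-1, Function('G')(31, 157)))) = Add(6037, Mul(-1, Mul(-1, -20))) = Add(6037, Mul(-1, 20)) = Add(6037, -20) = 6017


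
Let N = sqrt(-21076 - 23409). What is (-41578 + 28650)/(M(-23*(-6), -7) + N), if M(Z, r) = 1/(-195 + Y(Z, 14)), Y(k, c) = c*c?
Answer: 12928*I/(sqrt(44485) - I) ≈ -0.29061 + 61.294*I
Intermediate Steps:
N = I*sqrt(44485) (N = sqrt(-44485) = I*sqrt(44485) ≈ 210.91*I)
Y(k, c) = c**2
M(Z, r) = 1 (M(Z, r) = 1/(-195 + 14**2) = 1/(-195 + 196) = 1/1 = 1)
(-41578 + 28650)/(M(-23*(-6), -7) + N) = (-41578 + 28650)/(1 + I*sqrt(44485)) = -12928/(1 + I*sqrt(44485))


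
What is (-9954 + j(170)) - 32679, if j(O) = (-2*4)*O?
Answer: -43993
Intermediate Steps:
j(O) = -8*O
(-9954 + j(170)) - 32679 = (-9954 - 8*170) - 32679 = (-9954 - 1360) - 32679 = -11314 - 32679 = -43993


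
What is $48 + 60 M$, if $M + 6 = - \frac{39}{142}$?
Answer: $- \frac{23322}{71} \approx -328.48$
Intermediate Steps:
$M = - \frac{891}{142}$ ($M = -6 - \frac{39}{142} = - \frac{891}{142} \approx -6.2747$)
$48 + 60 M = 48 + 60 \left(- \frac{891}{142}\right) = 48 - \frac{26730}{71} = - \frac{23322}{71}$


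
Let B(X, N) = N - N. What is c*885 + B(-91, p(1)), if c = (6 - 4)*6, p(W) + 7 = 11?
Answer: 10620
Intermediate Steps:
p(W) = 4 (p(W) = -7 + 11 = 4)
B(X, N) = 0
c = 12 (c = 2*6 = 12)
c*885 + B(-91, p(1)) = 12*885 + 0 = 10620 + 0 = 10620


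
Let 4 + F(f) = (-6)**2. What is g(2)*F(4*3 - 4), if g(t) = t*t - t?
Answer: 64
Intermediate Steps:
g(t) = t**2 - t
F(f) = 32 (F(f) = -4 + (-6)**2 = -4 + 36 = 32)
g(2)*F(4*3 - 4) = (2*(-1 + 2))*32 = (2*1)*32 = 2*32 = 64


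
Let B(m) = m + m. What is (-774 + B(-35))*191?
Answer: -161204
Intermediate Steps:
B(m) = 2*m
(-774 + B(-35))*191 = (-774 + 2*(-35))*191 = (-774 - 70)*191 = -844*191 = -161204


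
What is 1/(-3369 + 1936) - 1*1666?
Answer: -2387379/1433 ≈ -1666.0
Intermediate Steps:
1/(-3369 + 1936) - 1*1666 = 1/(-1433) - 1666 = -1/1433 - 1666 = -2387379/1433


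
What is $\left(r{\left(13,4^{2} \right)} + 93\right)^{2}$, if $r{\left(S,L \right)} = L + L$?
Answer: $15625$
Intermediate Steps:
$r{\left(S,L \right)} = 2 L$
$\left(r{\left(13,4^{2} \right)} + 93\right)^{2} = \left(2 \cdot 4^{2} + 93\right)^{2} = \left(2 \cdot 16 + 93\right)^{2} = \left(32 + 93\right)^{2} = 125^{2} = 15625$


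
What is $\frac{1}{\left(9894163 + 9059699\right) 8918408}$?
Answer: $\frac{1}{169038274491696} \approx 5.9158 \cdot 10^{-15}$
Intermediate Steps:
$\frac{1}{\left(9894163 + 9059699\right) 8918408} = \frac{1}{18953862} \cdot \frac{1}{8918408} = \frac{1}{169038274491696}$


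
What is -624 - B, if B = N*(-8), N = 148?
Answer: 560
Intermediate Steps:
B = -1184 (B = 148*(-8) = -1184)
-624 - B = -624 - 1*(-1184) = -624 + 1184 = 560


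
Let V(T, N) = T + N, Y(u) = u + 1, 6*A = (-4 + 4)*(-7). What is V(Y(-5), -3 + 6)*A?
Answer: 0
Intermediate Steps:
A = 0 (A = ((-4 + 4)*(-7))/6 = (0*(-7))/6 = (1/6)*0 = 0)
Y(u) = 1 + u
V(T, N) = N + T
V(Y(-5), -3 + 6)*A = ((-3 + 6) + (1 - 5))*0 = (3 - 4)*0 = -1*0 = 0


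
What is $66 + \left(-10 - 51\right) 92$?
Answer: $-5546$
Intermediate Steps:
$66 + \left(-10 - 51\right) 92 = 66 - 5612 = -5546$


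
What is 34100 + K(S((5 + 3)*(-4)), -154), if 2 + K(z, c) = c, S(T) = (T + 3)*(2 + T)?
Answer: 33944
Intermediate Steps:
S(T) = (2 + T)*(3 + T) (S(T) = (3 + T)*(2 + T) = (2 + T)*(3 + T))
K(z, c) = -2 + c
34100 + K(S((5 + 3)*(-4)), -154) = 34100 + (-2 - 154) = 34100 - 156 = 33944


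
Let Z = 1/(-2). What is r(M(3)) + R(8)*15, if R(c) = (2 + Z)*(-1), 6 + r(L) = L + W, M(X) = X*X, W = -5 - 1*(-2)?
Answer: -45/2 ≈ -22.500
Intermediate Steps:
W = -3 (W = -5 + 2 = -3)
Z = -½ (Z = 1*(-½) = -½ ≈ -0.50000)
M(X) = X²
r(L) = -9 + L (r(L) = -6 + (L - 3) = -6 + (-3 + L) = -9 + L)
R(c) = -3/2 (R(c) = (2 - ½)*(-1) = (3/2)*(-1) = -3/2)
r(M(3)) + R(8)*15 = (-9 + 3²) - 3/2*15 = (-9 + 9) - 45/2 = 0 - 45/2 = -45/2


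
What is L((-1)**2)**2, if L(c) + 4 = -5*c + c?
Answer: 64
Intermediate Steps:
L(c) = -4 - 4*c (L(c) = -4 + (-5*c + c) = -4 - 4*c)
L((-1)**2)**2 = (-4 - 4*(-1)**2)**2 = (-4 - 4*1)**2 = (-4 - 4)**2 = (-8)**2 = 64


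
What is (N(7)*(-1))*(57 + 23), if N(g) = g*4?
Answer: -2240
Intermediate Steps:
N(g) = 4*g
(N(7)*(-1))*(57 + 23) = ((4*7)*(-1))*(57 + 23) = (28*(-1))*80 = -28*80 = -2240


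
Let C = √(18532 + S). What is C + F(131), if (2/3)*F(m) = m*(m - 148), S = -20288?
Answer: -6681/2 + 2*I*√439 ≈ -3340.5 + 41.905*I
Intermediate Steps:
F(m) = 3*m*(-148 + m)/2 (F(m) = 3*(m*(m - 148))/2 = 3*(m*(-148 + m))/2 = 3*m*(-148 + m)/2)
C = 2*I*√439 (C = √(18532 - 20288) = √(-1756) = 2*I*√439 ≈ 41.905*I)
C + F(131) = 2*I*√439 + (3/2)*131*(-148 + 131) = 2*I*√439 + (3/2)*131*(-17) = 2*I*√439 - 6681/2 = -6681/2 + 2*I*√439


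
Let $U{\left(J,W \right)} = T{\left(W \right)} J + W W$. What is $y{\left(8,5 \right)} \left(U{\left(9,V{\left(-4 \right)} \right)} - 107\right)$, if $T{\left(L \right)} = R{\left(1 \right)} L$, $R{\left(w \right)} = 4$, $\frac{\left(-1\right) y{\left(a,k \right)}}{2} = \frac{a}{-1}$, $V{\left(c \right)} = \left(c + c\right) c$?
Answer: $33104$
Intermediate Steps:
$V{\left(c \right)} = 2 c^{2}$ ($V{\left(c \right)} = 2 c c = 2 c^{2}$)
$y{\left(a,k \right)} = 2 a$ ($y{\left(a,k \right)} = - 2 \frac{a}{-1} = - 2 a \left(-1\right) = - 2 \left(- a\right) = 2 a$)
$T{\left(L \right)} = 4 L$
$U{\left(J,W \right)} = W^{2} + 4 J W$ ($U{\left(J,W \right)} = 4 W J + W W = 4 J W + W^{2} = W^{2} + 4 J W$)
$y{\left(8,5 \right)} \left(U{\left(9,V{\left(-4 \right)} \right)} - 107\right) = 2 \cdot 8 \left(2 \left(-4\right)^{2} \left(2 \left(-4\right)^{2} + 4 \cdot 9\right) - 107\right) = 16 \left(2 \cdot 16 \left(2 \cdot 16 + 36\right) - 107\right) = 16 \left(32 \left(32 + 36\right) - 107\right) = 16 \left(32 \cdot 68 - 107\right) = 16 \left(2176 - 107\right) = 16 \cdot 2069 = 33104$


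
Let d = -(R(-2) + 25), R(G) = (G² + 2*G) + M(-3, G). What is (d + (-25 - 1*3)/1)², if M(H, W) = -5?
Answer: 2304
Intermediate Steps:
R(G) = -5 + G² + 2*G (R(G) = (G² + 2*G) - 5 = -5 + G² + 2*G)
d = -20 (d = -((-5 + (-2)² + 2*(-2)) + 25) = -((-5 + 4 - 4) + 25) = -(-5 + 25) = -1*20 = -20)
(d + (-25 - 1*3)/1)² = (-20 + (-25 - 1*3)/1)² = (-20 + (-25 - 3)*1)² = (-20 - 28*1)² = (-20 - 28)² = (-48)² = 2304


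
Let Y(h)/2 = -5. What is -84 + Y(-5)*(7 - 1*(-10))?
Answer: -254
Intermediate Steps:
Y(h) = -10 (Y(h) = 2*(-5) = -10)
-84 + Y(-5)*(7 - 1*(-10)) = -84 - 10*(7 - 1*(-10)) = -84 - 10*(7 + 10) = -84 - 10*17 = -84 - 170 = -254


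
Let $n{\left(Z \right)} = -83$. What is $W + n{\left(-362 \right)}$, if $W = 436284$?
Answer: $436201$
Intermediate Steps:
$W + n{\left(-362 \right)} = 436284 - 83 = 436201$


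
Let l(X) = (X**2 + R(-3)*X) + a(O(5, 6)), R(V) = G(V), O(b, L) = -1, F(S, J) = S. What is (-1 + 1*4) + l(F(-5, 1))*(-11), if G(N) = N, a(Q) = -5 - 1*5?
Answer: -327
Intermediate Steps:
a(Q) = -10 (a(Q) = -5 - 5 = -10)
R(V) = V
l(X) = -10 + X**2 - 3*X (l(X) = (X**2 - 3*X) - 10 = -10 + X**2 - 3*X)
(-1 + 1*4) + l(F(-5, 1))*(-11) = (-1 + 1*4) + (-10 + (-5)**2 - 3*(-5))*(-11) = (-1 + 4) + (-10 + 25 + 15)*(-11) = 3 + 30*(-11) = 3 - 330 = -327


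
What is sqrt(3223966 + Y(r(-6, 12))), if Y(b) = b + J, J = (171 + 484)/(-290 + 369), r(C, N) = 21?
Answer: 2*sqrt(5030238653)/79 ≈ 1795.5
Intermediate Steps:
J = 655/79 ≈ 8.2911
Y(b) = 655/79 + b (Y(b) = b + 655/79 = 655/79 + b)
sqrt(3223966 + Y(r(-6, 12))) = sqrt(3223966 + (655/79 + 21)) = sqrt(3223966 + 2314/79) = sqrt(254695628/79) = 2*sqrt(5030238653)/79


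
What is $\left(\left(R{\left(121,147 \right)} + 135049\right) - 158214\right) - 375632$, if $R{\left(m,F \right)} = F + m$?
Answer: $-398529$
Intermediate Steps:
$\left(\left(R{\left(121,147 \right)} + 135049\right) - 158214\right) - 375632 = \left(\left(\left(147 + 121\right) + 135049\right) - 158214\right) - 375632 = \left(\left(268 + 135049\right) - 158214\right) - 375632 = \left(135317 - 158214\right) - 375632 = -22897 - 375632 = -398529$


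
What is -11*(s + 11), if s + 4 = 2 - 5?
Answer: -44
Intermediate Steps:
s = -7 (s = -4 + (2 - 5) = -4 - 3 = -7)
-11*(s + 11) = -11*(-7 + 11) = -11*4 = -44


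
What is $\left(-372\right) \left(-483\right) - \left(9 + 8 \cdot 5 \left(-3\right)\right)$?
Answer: $179787$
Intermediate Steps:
$\left(-372\right) \left(-483\right) - \left(9 + 8 \cdot 5 \left(-3\right)\right) = 179676 - -111 = 179676 + \left(120 - 9\right) = 179676 + 111 = 179787$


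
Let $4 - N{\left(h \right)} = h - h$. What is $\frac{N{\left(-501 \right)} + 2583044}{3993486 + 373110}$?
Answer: $\frac{16558}{27991} \approx 0.59155$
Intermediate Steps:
$N{\left(h \right)} = 4$ ($N{\left(h \right)} = 4 - \left(h - h\right) = 4 - 0 = 4 + 0 = 4$)
$\frac{N{\left(-501 \right)} + 2583044}{3993486 + 373110} = \frac{4 + 2583044}{3993486 + 373110} = \frac{2583048}{4366596} = 2583048 \cdot \frac{1}{4366596} = \frac{16558}{27991}$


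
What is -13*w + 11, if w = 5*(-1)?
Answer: 76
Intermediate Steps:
w = -5
-13*w + 11 = -13*(-5) + 11 = 65 + 11 = 76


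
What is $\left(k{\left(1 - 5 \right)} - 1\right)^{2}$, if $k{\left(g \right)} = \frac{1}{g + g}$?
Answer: $\frac{81}{64} \approx 1.2656$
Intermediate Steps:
$k{\left(g \right)} = \frac{1}{2 g}$
$\left(k{\left(1 - 5 \right)} - 1\right)^{2} = \left(\frac{1}{2 \left(1 - 5\right)} - 1\right)^{2} = \left(\frac{1}{2 \left(-4\right)} - 1\right)^{2} = \left(\frac{1}{2} \left(- \frac{1}{4}\right) - 1\right)^{2} = \left(- \frac{1}{8} - 1\right)^{2} = \left(- \frac{9}{8}\right)^{2} = \frac{81}{64}$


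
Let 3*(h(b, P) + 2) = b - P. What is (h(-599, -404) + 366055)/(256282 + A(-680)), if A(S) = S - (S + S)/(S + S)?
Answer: 365988/255601 ≈ 1.4319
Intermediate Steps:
h(b, P) = -2 - P/3 + b/3 (h(b, P) = -2 + (b - P)/3 = -2 + (-P/3 + b/3) = -2 - P/3 + b/3)
A(S) = -1 + S (A(S) = S - 2*S/(2*S) = S - 2*S*1/(2*S) = S - 1*1 = S - 1 = -1 + S)
(h(-599, -404) + 366055)/(256282 + A(-680)) = ((-2 - ⅓*(-404) + (⅓)*(-599)) + 366055)/(256282 + (-1 - 680)) = ((-2 + 404/3 - 599/3) + 366055)/(256282 - 681) = (-67 + 366055)/255601 = 365988*(1/255601) = 365988/255601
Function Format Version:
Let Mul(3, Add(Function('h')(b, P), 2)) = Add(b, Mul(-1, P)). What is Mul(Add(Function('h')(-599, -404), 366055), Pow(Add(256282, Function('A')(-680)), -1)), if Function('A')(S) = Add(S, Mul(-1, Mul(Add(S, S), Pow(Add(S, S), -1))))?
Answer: Rational(365988, 255601) ≈ 1.4319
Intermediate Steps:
Function('h')(b, P) = Add(-2, Mul(Rational(-1, 3), P), Mul(Rational(1, 3), b)) (Function('h')(b, P) = Add(-2, Mul(Rational(1, 3), Add(b, Mul(-1, P)))) = Add(-2, Add(Mul(Rational(-1, 3), P), Mul(Rational(1, 3), b))) = Add(-2, Mul(Rational(-1, 3), P), Mul(Rational(1, 3), b)))
Function('A')(S) = Add(-1, S) (Function('A')(S) = Add(S, Mul(-1, Mul(Mul(2, S), Pow(Mul(2, S), -1)))) = Add(S, Mul(-1, Mul(Mul(2, S), Mul(Rational(1, 2), Pow(S, -1))))) = Add(S, Mul(-1, 1)) = Add(S, -1) = Add(-1, S))
Mul(Add(Function('h')(-599, -404), 366055), Pow(Add(256282, Function('A')(-680)), -1)) = Mul(Add(Add(-2, Mul(Rational(-1, 3), -404), Mul(Rational(1, 3), -599)), 366055), Pow(Add(256282, Add(-1, -680)), -1)) = Mul(Add(Add(-2, Rational(404, 3), Rational(-599, 3)), 366055), Pow(Add(256282, -681), -1)) = Mul(Add(-67, 366055), Pow(255601, -1)) = Mul(365988, Rational(1, 255601)) = Rational(365988, 255601)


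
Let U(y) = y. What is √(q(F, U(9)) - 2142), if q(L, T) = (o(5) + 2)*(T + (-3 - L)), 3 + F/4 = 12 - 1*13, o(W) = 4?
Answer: I*√2010 ≈ 44.833*I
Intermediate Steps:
F = -16 (F = -12 + 4*(12 - 1*13) = -12 + 4*(12 - 13) = -12 + 4*(-1) = -12 - 4 = -16)
q(L, T) = -18 - 6*L + 6*T (q(L, T) = (4 + 2)*(T + (-3 - L)) = 6*(-3 + T - L) = -18 - 6*L + 6*T)
√(q(F, U(9)) - 2142) = √((-18 - 6*(-16) + 6*9) - 2142) = √((-18 + 96 + 54) - 2142) = √(132 - 2142) = √(-2010) = I*√2010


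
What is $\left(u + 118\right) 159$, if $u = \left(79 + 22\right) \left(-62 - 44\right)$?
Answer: $-1683492$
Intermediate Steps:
$u = -10706$ ($u = 101 \left(-106\right) = -10706$)
$\left(u + 118\right) 159 = \left(-10706 + 118\right) 159 = \left(-10588\right) 159 = -1683492$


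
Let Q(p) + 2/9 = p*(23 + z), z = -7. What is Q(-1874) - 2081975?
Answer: -19007633/9 ≈ -2.1120e+6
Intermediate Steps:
Q(p) = -2/9 + 16*p (Q(p) = -2/9 + p*(23 - 7) = -2/9 + p*16 = -2/9 + 16*p)
Q(-1874) - 2081975 = (-2/9 + 16*(-1874)) - 2081975 = (-2/9 - 29984) - 2081975 = -269858/9 - 2081975 = -19007633/9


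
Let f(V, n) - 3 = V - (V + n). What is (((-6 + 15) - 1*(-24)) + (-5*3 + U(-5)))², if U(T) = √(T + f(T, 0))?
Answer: (18 + I*√2)² ≈ 322.0 + 50.912*I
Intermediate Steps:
f(V, n) = 3 - n (f(V, n) = 3 + (V - (V + n)) = 3 + (V + (-V - n)) = 3 - n)
U(T) = √(3 + T) (U(T) = √(T + (3 - 1*0)) = √(T + (3 + 0)) = √(T + 3) = √(3 + T))
(((-6 + 15) - 1*(-24)) + (-5*3 + U(-5)))² = (((-6 + 15) - 1*(-24)) + (-5*3 + √(3 - 5)))² = ((9 + 24) + (-15 + √(-2)))² = (33 + (-15 + I*√2))² = (18 + I*√2)²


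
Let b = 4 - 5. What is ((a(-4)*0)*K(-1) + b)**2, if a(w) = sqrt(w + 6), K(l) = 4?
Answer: 1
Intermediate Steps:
b = -1
a(w) = sqrt(6 + w)
((a(-4)*0)*K(-1) + b)**2 = ((sqrt(6 - 4)*0)*4 - 1)**2 = ((sqrt(2)*0)*4 - 1)**2 = (0*4 - 1)**2 = (0 - 1)**2 = (-1)**2 = 1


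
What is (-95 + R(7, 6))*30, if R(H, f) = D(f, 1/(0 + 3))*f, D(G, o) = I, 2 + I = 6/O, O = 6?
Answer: -3030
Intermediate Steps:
I = -1 (I = -2 + 6/6 = -2 + 6*(1/6) = -2 + 1 = -1)
D(G, o) = -1
R(H, f) = -f
(-95 + R(7, 6))*30 = (-95 - 1*6)*30 = (-95 - 6)*30 = -101*30 = -3030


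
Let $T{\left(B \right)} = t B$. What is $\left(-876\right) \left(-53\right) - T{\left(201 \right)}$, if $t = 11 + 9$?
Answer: $42408$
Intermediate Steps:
$t = 20$
$T{\left(B \right)} = 20 B$
$\left(-876\right) \left(-53\right) - T{\left(201 \right)} = \left(-876\right) \left(-53\right) - 20 \cdot 201 = 46428 - 4020 = 42408$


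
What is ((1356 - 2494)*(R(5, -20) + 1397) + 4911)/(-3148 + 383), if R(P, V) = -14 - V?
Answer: 1591703/2765 ≈ 575.66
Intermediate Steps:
((1356 - 2494)*(R(5, -20) + 1397) + 4911)/(-3148 + 383) = ((1356 - 2494)*((-14 - 1*(-20)) + 1397) + 4911)/(-3148 + 383) = (-1138*((-14 + 20) + 1397) + 4911)/(-2765) = (-1138*(6 + 1397) + 4911)*(-1/2765) = (-1138*1403 + 4911)*(-1/2765) = (-1596614 + 4911)*(-1/2765) = -1591703*(-1/2765) = 1591703/2765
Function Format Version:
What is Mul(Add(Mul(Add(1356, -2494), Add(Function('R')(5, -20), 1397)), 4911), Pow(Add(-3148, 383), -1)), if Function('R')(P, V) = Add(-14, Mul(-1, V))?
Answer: Rational(1591703, 2765) ≈ 575.66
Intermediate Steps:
Mul(Add(Mul(Add(1356, -2494), Add(Function('R')(5, -20), 1397)), 4911), Pow(Add(-3148, 383), -1)) = Mul(Add(Mul(Add(1356, -2494), Add(Add(-14, Mul(-1, -20)), 1397)), 4911), Pow(Add(-3148, 383), -1)) = Mul(Add(Mul(-1138, Add(Add(-14, 20), 1397)), 4911), Pow(-2765, -1)) = Mul(Add(Mul(-1138, Add(6, 1397)), 4911), Rational(-1, 2765)) = Mul(Add(Mul(-1138, 1403), 4911), Rational(-1, 2765)) = Mul(Add(-1596614, 4911), Rational(-1, 2765)) = Mul(-1591703, Rational(-1, 2765)) = Rational(1591703, 2765)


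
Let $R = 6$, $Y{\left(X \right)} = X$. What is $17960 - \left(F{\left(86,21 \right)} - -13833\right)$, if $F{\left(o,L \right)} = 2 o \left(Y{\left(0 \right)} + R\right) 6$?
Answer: $-2065$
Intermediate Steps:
$F{\left(o,L \right)} = 72 o$ ($F{\left(o,L \right)} = 2 o \left(0 + 6\right) 6 = 2 o 6 \cdot 6 = 2 \cdot 6 o 6 = 12 o 6 = 72 o$)
$17960 - \left(F{\left(86,21 \right)} - -13833\right) = 17960 - \left(72 \cdot 86 - -13833\right) = 17960 - \left(6192 + 13833\right) = 17960 - 20025 = -2065$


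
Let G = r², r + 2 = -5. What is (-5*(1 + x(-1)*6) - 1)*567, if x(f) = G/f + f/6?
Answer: 832923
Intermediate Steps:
r = -7 (r = -2 - 5 = -7)
G = 49 (G = (-7)² = 49)
x(f) = 49/f + f/6
(-5*(1 + x(-1)*6) - 1)*567 = (-5*(1 + (49/(-1) + (⅙)*(-1))*6) - 1)*567 = (-5*(1 + (49*(-1) - ⅙)*6) - 1)*567 = (-5*(1 + (-49 - ⅙)*6) - 1)*567 = (-5*(1 - 295/6*6) - 1)*567 = (-5*(1 - 295) - 1)*567 = (-5*(-294) - 1)*567 = (1470 - 1)*567 = 1469*567 = 832923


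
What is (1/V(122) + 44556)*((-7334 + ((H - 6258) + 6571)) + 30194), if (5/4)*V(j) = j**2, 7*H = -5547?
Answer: 51947550349243/52094 ≈ 9.9719e+8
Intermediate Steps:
H = -5547/7 (H = (1/7)*(-5547) = -5547/7 ≈ -792.43)
V(j) = 4*j**2/5
(1/V(122) + 44556)*((-7334 + ((H - 6258) + 6571)) + 30194) = (1/((4/5)*122**2) + 44556)*((-7334 + ((-5547/7 - 6258) + 6571)) + 30194) = (1/((4/5)*14884) + 44556)*((-7334 + (-49353/7 + 6571)) + 30194) = (1/(59536/5) + 44556)*((-7334 - 3356/7) + 30194) = (5/59536 + 44556)*(-54694/7 + 30194) = (2652686021/59536)*(156664/7) = 51947550349243/52094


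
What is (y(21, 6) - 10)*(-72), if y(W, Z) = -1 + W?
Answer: -720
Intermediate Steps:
(y(21, 6) - 10)*(-72) = ((-1 + 21) - 10)*(-72) = (20 - 10)*(-72) = 10*(-72) = -720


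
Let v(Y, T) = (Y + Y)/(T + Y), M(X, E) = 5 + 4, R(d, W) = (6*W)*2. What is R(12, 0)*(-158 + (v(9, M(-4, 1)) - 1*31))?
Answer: 0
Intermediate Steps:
R(d, W) = 12*W
M(X, E) = 9
v(Y, T) = 2*Y/(T + Y) (v(Y, T) = (2*Y)/(T + Y) = 2*Y/(T + Y))
R(12, 0)*(-158 + (v(9, M(-4, 1)) - 1*31)) = (12*0)*(-158 + (2*9/(9 + 9) - 1*31)) = 0*(-158 + (2*9/18 - 31)) = 0*(-158 + (2*9*(1/18) - 31)) = 0*(-158 + (1 - 31)) = 0*(-158 - 30) = 0*(-188) = 0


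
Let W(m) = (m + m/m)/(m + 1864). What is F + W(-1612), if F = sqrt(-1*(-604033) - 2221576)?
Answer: -179/28 + 3*I*sqrt(179727) ≈ -6.3929 + 1271.8*I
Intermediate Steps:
W(m) = (1 + m)/(1864 + m) (W(m) = (m + 1)/(1864 + m) = (1 + m)/(1864 + m))
F = 3*I*sqrt(179727) (F = sqrt(604033 - 2221576) = sqrt(-1617543) = 3*I*sqrt(179727) ≈ 1271.8*I)
F + W(-1612) = 3*I*sqrt(179727) + (1 - 1612)/(1864 - 1612) = 3*I*sqrt(179727) - 1611/252 = 3*I*sqrt(179727) + (1/252)*(-1611) = 3*I*sqrt(179727) - 179/28 = -179/28 + 3*I*sqrt(179727)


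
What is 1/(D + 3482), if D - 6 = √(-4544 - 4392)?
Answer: 436/1521885 - I*√2234/6087540 ≈ 0.00028649 - 7.7642e-6*I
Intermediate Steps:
D = 6 + 2*I*√2234 (D = 6 + √(-4544 - 4392) = 6 + √(-8936) = 6 + 2*I*√2234 ≈ 6.0 + 94.53*I)
1/(D + 3482) = 1/((6 + 2*I*√2234) + 3482) = 1/(3488 + 2*I*√2234)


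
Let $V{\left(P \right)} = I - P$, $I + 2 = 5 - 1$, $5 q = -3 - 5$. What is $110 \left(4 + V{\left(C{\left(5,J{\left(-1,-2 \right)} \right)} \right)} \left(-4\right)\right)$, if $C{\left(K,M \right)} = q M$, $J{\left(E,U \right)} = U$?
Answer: $968$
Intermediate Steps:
$q = - \frac{8}{5}$ ($q = \frac{-3 - 5}{5} = \frac{1}{5} \left(-8\right) = - \frac{8}{5} \approx -1.6$)
$I = 2$ ($I = -2 + \left(5 - 1\right) = -2 + 4 = 2$)
$C{\left(K,M \right)} = - \frac{8 M}{5}$
$V{\left(P \right)} = 2 - P$
$110 \left(4 + V{\left(C{\left(5,J{\left(-1,-2 \right)} \right)} \right)} \left(-4\right)\right) = 110 \left(4 + \left(2 - \left(- \frac{8}{5}\right) \left(-2\right)\right) \left(-4\right)\right) = 110 \left(4 + \left(2 - \frac{16}{5}\right) \left(-4\right)\right) = 110 \left(4 - - \frac{24}{5}\right) = 110 \left(4 + \frac{24}{5}\right) = 110 \cdot \frac{44}{5} = 968$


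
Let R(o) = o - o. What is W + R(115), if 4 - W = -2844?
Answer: 2848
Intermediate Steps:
W = 2848 (W = 4 - 1*(-2844) = 4 + 2844 = 2848)
R(o) = 0
W + R(115) = 2848 + 0 = 2848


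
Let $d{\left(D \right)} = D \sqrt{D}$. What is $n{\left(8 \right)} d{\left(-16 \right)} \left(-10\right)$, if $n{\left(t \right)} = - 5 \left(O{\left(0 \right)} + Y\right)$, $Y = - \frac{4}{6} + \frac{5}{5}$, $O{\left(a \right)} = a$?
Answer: $- \frac{3200 i}{3} \approx - 1066.7 i$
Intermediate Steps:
$Y = \frac{1}{3}$ ($Y = \left(-4\right) \frac{1}{6} + 5 \cdot \frac{1}{5} = - \frac{2}{3} + 1 = \frac{1}{3} \approx 0.33333$)
$d{\left(D \right)} = D^{\frac{3}{2}}$
$n{\left(t \right)} = - \frac{5}{3}$ ($n{\left(t \right)} = - 5 \left(0 + \frac{1}{3}\right) = \left(-5\right) \frac{1}{3} = - \frac{5}{3}$)
$n{\left(8 \right)} d{\left(-16 \right)} \left(-10\right) = - \frac{5 \left(-16\right)^{\frac{3}{2}} \left(-10\right)}{3} = - \frac{5 - 64 i \left(-10\right)}{3} = - \frac{5 \cdot 640 i}{3} = - \frac{3200 i}{3}$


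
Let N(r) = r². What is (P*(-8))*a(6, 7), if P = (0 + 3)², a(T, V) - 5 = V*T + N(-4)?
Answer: -4536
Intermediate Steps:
a(T, V) = 21 + T*V (a(T, V) = 5 + (V*T + (-4)²) = 5 + (T*V + 16) = 5 + (16 + T*V) = 21 + T*V)
P = 9 (P = 3² = 9)
(P*(-8))*a(6, 7) = (9*(-8))*(21 + 6*7) = -72*(21 + 42) = -72*63 = -4536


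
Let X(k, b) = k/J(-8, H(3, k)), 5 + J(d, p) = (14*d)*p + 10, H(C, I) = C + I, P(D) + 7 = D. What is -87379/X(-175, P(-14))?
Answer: 1683705951/175 ≈ 9.6212e+6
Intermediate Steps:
P(D) = -7 + D
J(d, p) = 5 + 14*d*p (J(d, p) = -5 + ((14*d)*p + 10) = -5 + (14*d*p + 10) = -5 + (10 + 14*d*p) = 5 + 14*d*p)
X(k, b) = k/(-331 - 112*k) (X(k, b) = k/(5 + 14*(-8)*(3 + k)) = k/(5 + (-336 - 112*k)) = k/(-331 - 112*k))
-87379/X(-175, P(-14)) = -87379/((-1*(-175)/(331 + 112*(-175)))) = -87379/((-1*(-175)/(331 - 19600))) = -87379/((-1*(-175)/(-19269))) = -87379/((-1*(-175)*(-1/19269))) = -87379/(-175/19269) = -87379*(-19269/175) = 1683705951/175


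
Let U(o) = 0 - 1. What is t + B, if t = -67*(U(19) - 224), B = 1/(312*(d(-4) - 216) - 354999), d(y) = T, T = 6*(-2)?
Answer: 6423985124/426135 ≈ 15075.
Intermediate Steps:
T = -12
d(y) = -12
B = -1/426135 (B = 1/(312*(-12 - 216) - 354999) = 1/(312*(-228) - 354999) = 1/(-71136 - 354999) = 1/(-426135) = -1/426135 ≈ -2.3467e-6)
U(o) = -1
t = 15075 (t = -67*(-1 - 224) = -67*(-225) = 15075)
t + B = 15075 - 1/426135 = 6423985124/426135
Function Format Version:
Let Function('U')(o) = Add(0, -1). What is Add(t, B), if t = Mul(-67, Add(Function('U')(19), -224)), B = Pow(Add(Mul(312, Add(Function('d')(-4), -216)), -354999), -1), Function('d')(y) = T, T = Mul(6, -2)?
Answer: Rational(6423985124, 426135) ≈ 15075.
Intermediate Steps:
T = -12
Function('d')(y) = -12
B = Rational(-1, 426135) (B = Pow(Add(Mul(312, Add(-12, -216)), -354999), -1) = Pow(Add(Mul(312, -228), -354999), -1) = Pow(Add(-71136, -354999), -1) = Pow(-426135, -1) = Rational(-1, 426135) ≈ -2.3467e-6)
Function('U')(o) = -1
t = 15075 (t = Mul(-67, Add(-1, -224)) = Mul(-67, -225) = 15075)
Add(t, B) = Add(15075, Rational(-1, 426135)) = Rational(6423985124, 426135)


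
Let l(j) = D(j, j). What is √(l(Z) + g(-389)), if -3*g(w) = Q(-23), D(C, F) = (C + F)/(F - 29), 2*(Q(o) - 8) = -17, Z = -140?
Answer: 43*√6/78 ≈ 1.3504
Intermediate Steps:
Q(o) = -½ (Q(o) = 8 + (½)*(-17) = 8 - 17/2 = -½)
D(C, F) = (C + F)/(-29 + F)
g(w) = ⅙ (g(w) = -⅓*(-½) = ⅙)
l(j) = 2*j/(-29 + j) (l(j) = (j + j)/(-29 + j) = (2*j)/(-29 + j) = 2*j/(-29 + j))
√(l(Z) + g(-389)) = √(2*(-140)/(-29 - 140) + ⅙) = √(2*(-140)/(-169) + ⅙) = √(2*(-140)*(-1/169) + ⅙) = √(280/169 + ⅙) = √(1849/1014) = 43*√6/78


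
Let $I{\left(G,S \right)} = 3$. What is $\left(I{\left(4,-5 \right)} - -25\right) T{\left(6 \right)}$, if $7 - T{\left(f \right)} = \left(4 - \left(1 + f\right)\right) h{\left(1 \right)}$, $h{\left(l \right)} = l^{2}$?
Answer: $280$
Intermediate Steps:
$T{\left(f \right)} = 4 + f$ ($T{\left(f \right)} = 7 - \left(4 - \left(1 + f\right)\right) 1^{2} = 7 - \left(3 - f\right) 1 = 7 - \left(3 - f\right) = 7 + \left(-3 + f\right) = 4 + f$)
$\left(I{\left(4,-5 \right)} - -25\right) T{\left(6 \right)} = \left(3 - -25\right) \left(4 + 6\right) = \left(3 + 25\right) 10 = 28 \cdot 10 = 280$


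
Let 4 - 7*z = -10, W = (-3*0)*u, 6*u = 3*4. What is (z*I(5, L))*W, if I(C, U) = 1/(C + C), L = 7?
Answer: 0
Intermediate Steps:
u = 2 (u = (3*4)/6 = (1/6)*12 = 2)
W = 0 (W = -3*0*2 = 0*2 = 0)
z = 2 (z = 4/7 - 1/7*(-10) = 4/7 + 10/7 = 2)
I(C, U) = 1/(2*C)
(z*I(5, L))*W = (2*((1/2)/5))*0 = (2*((1/2)*(1/5)))*0 = (2*(1/10))*0 = (1/5)*0 = 0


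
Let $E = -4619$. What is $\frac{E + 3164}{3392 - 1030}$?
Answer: $- \frac{1455}{2362} \approx -0.616$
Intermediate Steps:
$\frac{E + 3164}{3392 - 1030} = \frac{-4619 + 3164}{3392 - 1030} = - \frac{1455}{2362}$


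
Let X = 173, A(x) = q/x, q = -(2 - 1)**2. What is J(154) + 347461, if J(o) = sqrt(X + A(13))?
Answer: 347461 + 2*sqrt(7306)/13 ≈ 3.4747e+5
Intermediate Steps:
q = -1 (q = -1*1**2 = -1*1 = -1)
A(x) = -1/x
J(o) = 2*sqrt(7306)/13 (J(o) = sqrt(173 - 1/13) = sqrt(2248/13) = 2*sqrt(7306)/13)
J(154) + 347461 = 2*sqrt(7306)/13 + 347461 = 347461 + 2*sqrt(7306)/13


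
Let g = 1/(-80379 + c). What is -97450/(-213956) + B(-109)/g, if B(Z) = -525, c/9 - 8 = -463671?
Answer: 238882585452425/106978 ≈ 2.2330e+9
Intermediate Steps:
c = -4172967 (c = 72 + 9*(-463671) = 72 - 4173039 = -4172967)
g = -1/4253346 (g = 1/(-80379 - 4172967) = 1/(-4253346) = -1/4253346 ≈ -2.3511e-7)
-97450/(-213956) + B(-109)/g = -97450/(-213956) - 525/(-1/4253346) = -97450*(-1/213956) - 525*(-4253346) = 48725/106978 + 2233006650 = 238882585452425/106978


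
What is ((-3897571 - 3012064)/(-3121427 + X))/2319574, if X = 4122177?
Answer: -1381927/464262736100 ≈ -2.9766e-6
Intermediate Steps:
((-3897571 - 3012064)/(-3121427 + X))/2319574 = ((-3897571 - 3012064)/(-3121427 + 4122177))/2319574 = -6909635/1000750*(1/2319574) = -6909635*1/1000750*(1/2319574) = -1381927/200150*1/2319574 = -1381927/464262736100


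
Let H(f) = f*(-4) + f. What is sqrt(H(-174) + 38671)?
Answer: sqrt(39193) ≈ 197.97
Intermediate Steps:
H(f) = -3*f (H(f) = -4*f + f = -3*f)
sqrt(H(-174) + 38671) = sqrt(-3*(-174) + 38671) = sqrt(522 + 38671) = sqrt(39193)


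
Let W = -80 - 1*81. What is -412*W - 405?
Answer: 65927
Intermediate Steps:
W = -161 (W = -80 - 81 = -161)
-412*W - 405 = -412*(-161) - 405 = 66332 - 405 = 65927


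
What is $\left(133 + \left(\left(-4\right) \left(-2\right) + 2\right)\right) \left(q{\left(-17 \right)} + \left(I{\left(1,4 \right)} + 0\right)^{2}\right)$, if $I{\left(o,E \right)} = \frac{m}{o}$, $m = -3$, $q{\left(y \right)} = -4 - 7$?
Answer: $-286$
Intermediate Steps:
$q{\left(y \right)} = -11$ ($q{\left(y \right)} = -4 - 7 = -11$)
$I{\left(o,E \right)} = - \frac{3}{o}$
$\left(133 + \left(\left(-4\right) \left(-2\right) + 2\right)\right) \left(q{\left(-17 \right)} + \left(I{\left(1,4 \right)} + 0\right)^{2}\right) = \left(133 + \left(\left(-4\right) \left(-2\right) + 2\right)\right) \left(-11 + \left(- \frac{3}{1} + 0\right)^{2}\right) = \left(133 + \left(8 + 2\right)\right) \left(-11 + \left(\left(-3\right) 1 + 0\right)^{2}\right) = \left(133 + 10\right) \left(-11 + \left(-3 + 0\right)^{2}\right) = 143 \left(-11 + \left(-3\right)^{2}\right) = 143 \left(-11 + 9\right) = 143 \left(-2\right) = -286$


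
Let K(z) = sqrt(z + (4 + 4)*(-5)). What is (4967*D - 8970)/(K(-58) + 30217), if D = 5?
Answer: 479392705/913067187 - 111055*I*sqrt(2)/913067187 ≈ 0.52504 - 0.00017201*I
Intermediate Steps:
K(z) = sqrt(-40 + z) (K(z) = sqrt(z + 8*(-5)) = sqrt(z - 40) = sqrt(-40 + z))
(4967*D - 8970)/(K(-58) + 30217) = (4967*5 - 8970)/(sqrt(-40 - 58) + 30217) = (24835 - 8970)/(sqrt(-98) + 30217) = 15865/(7*I*sqrt(2) + 30217) = 15865/(30217 + 7*I*sqrt(2))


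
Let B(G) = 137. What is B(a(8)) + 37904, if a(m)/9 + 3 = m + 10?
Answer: 38041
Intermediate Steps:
a(m) = 63 + 9*m (a(m) = -27 + 9*(m + 10) = -27 + 9*(10 + m) = -27 + (90 + 9*m) = 63 + 9*m)
B(a(8)) + 37904 = 137 + 37904 = 38041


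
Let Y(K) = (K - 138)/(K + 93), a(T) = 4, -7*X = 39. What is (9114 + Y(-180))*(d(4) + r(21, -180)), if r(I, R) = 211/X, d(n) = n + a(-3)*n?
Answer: -184295164/1131 ≈ -1.6295e+5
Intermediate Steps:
X = -39/7 (X = -⅐*39 = -39/7 ≈ -5.5714)
d(n) = 5*n (d(n) = n + 4*n = 5*n)
Y(K) = (-138 + K)/(93 + K)
r(I, R) = -1477/39 (r(I, R) = 211/(-39/7) = 211*(-7/39) = -1477/39)
(9114 + Y(-180))*(d(4) + r(21, -180)) = (9114 + (-138 - 180)/(93 - 180))*(5*4 - 1477/39) = (9114 - 318/(-87))*(20 - 1477/39) = (9114 - 1/87*(-318))*(-697/39) = (9114 + 106/29)*(-697/39) = (264412/29)*(-697/39) = -184295164/1131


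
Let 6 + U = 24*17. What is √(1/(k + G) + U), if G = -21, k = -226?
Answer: √24525371/247 ≈ 20.050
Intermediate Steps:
U = 402 (U = -6 + 24*17 = -6 + 408 = 402)
√(1/(k + G) + U) = √(1/(-226 - 21) + 402) = √(1/(-247) + 402) = √(-1/247 + 402) = √(99293/247) = √24525371/247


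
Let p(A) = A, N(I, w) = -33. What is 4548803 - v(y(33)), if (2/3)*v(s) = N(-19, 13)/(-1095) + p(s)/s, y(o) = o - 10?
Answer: 1660312531/365 ≈ 4.5488e+6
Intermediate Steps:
y(o) = -10 + o
v(s) = 564/365 (v(s) = 3*(-33/(-1095) + s/s)/2 = 3*(-33*(-1/1095) + 1)/2 = 3*(11/365 + 1)/2 = (3/2)*(376/365) = 564/365)
4548803 - v(y(33)) = 4548803 - 1*564/365 = 4548803 - 564/365 = 1660312531/365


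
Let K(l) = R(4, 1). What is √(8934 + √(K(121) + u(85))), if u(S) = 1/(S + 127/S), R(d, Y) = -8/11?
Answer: √(3651929059416 + 10109*I*√1170238058)/20218 ≈ 94.52 + 0.0044752*I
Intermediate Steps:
R(d, Y) = -8/11 (R(d, Y) = -8*1/11 = -8/11)
K(l) = -8/11
√(8934 + √(K(121) + u(85))) = √(8934 + √(-8/11 + 85/(127 + 85²))) = √(8934 + √(-8/11 + 85/(127 + 7225))) = √(8934 + √(-8/11 + 85/7352)) = √(8934 + √(-57881/80872)) = √(8934 + I*√1170238058/40436)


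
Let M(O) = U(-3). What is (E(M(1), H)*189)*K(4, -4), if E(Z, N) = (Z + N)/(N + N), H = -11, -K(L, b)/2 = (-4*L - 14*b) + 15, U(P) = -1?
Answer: -11340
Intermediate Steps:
K(L, b) = -30 + 8*L + 28*b (K(L, b) = -2*((-4*L - 14*b) + 15) = -2*((-14*b - 4*L) + 15) = -2*(15 - 14*b - 4*L) = -30 + 8*L + 28*b)
M(O) = -1
E(Z, N) = (N + Z)/(2*N) (E(Z, N) = (N + Z)/((2*N)) = (N + Z)*(1/(2*N)) = (N + Z)/(2*N))
(E(M(1), H)*189)*K(4, -4) = (((1/2)*(-11 - 1)/(-11))*189)*(-30 + 8*4 + 28*(-4)) = (((1/2)*(-1/11)*(-12))*189)*(-30 + 32 - 112) = ((6/11)*189)*(-110) = (1134/11)*(-110) = -11340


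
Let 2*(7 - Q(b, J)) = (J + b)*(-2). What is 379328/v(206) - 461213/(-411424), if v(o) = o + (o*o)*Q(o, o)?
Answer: 4178421131321/3657742443680 ≈ 1.1423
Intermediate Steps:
Q(b, J) = 7 + J + b (Q(b, J) = 7 - (J + b)*(-2)/2 = 7 - (-2*J - 2*b)/2 = 7 + (J + b) = 7 + J + b)
v(o) = o + o²*(7 + 2*o) (v(o) = o + (o*o)*(7 + o + o) = o + o²*(7 + 2*o))
379328/v(206) - 461213/(-411424) = 379328/((206*(1 + 206*(7 + 2*206)))) - 461213/(-411424) = 379328/((206*(1 + 206*(7 + 412)))) - 461213*(-1/411424) = 379328/((206*(1 + 206*419))) + 461213/411424 = 379328/((206*(1 + 86314))) + 461213/411424 = 379328/((206*86315)) + 461213/411424 = 379328/17780890 + 461213/411424 = 379328*(1/17780890) + 461213/411424 = 189664/8890445 + 461213/411424 = 4178421131321/3657742443680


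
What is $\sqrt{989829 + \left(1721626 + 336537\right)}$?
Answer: $2 \sqrt{761998} \approx 1745.8$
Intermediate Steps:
$\sqrt{989829 + \left(1721626 + 336537\right)} = \sqrt{989829 + 2058163} = \sqrt{3047992} = 2 \sqrt{761998}$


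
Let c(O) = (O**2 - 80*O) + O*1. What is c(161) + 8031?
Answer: 21233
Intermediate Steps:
c(O) = O**2 - 79*O (c(O) = (O**2 - 80*O) + O = O**2 - 79*O)
c(161) + 8031 = 161*(-79 + 161) + 8031 = 161*82 + 8031 = 13202 + 8031 = 21233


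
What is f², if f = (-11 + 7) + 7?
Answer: 9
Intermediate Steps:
f = 3 (f = -4 + 7 = 3)
f² = 3² = 9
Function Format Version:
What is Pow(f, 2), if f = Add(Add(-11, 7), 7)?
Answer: 9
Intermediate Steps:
f = 3 (f = Add(-4, 7) = 3)
Pow(f, 2) = Pow(3, 2) = 9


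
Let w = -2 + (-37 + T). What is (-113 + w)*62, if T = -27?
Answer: -11098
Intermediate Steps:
w = -66 (w = -2 + (-37 - 27) = -2 - 64 = -66)
(-113 + w)*62 = (-113 - 66)*62 = -179*62 = -11098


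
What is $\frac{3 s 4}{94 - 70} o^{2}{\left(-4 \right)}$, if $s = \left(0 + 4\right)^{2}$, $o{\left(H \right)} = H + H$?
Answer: $512$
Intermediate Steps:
$o{\left(H \right)} = 2 H$
$s = 16$ ($s = 4^{2} = 16$)
$\frac{3 s 4}{94 - 70} o^{2}{\left(-4 \right)} = \frac{3 \cdot 16 \cdot 4}{94 - 70} \left(2 \left(-4\right)\right)^{2} = \frac{48 \cdot 4}{24} \left(-8\right)^{2} = \frac{1}{24} \cdot 192 \cdot 64 = 8 \cdot 64 = 512$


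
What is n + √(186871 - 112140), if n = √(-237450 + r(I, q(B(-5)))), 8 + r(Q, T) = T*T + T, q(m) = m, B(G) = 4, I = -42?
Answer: √74731 + 3*I*√26382 ≈ 273.37 + 487.28*I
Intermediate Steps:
r(Q, T) = -8 + T + T² (r(Q, T) = -8 + (T*T + T) = -8 + (T² + T) = -8 + (T + T²) = -8 + T + T²)
n = 3*I*√26382 (n = √(-237450 + (-8 + 4 + 4²)) = √(-237450 + (-8 + 4 + 16)) = √(-237450 + 12) = √(-237438) = 3*I*√26382 ≈ 487.28*I)
n + √(186871 - 112140) = 3*I*√26382 + √(186871 - 112140) = 3*I*√26382 + √74731 = √74731 + 3*I*√26382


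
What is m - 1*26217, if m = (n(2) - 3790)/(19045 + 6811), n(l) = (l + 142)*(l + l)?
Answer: -338934983/12928 ≈ -26217.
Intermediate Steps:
n(l) = 2*l*(142 + l) (n(l) = (142 + l)*(2*l) = 2*l*(142 + l))
m = -1607/12928 (m = (2*2*(142 + 2) - 3790)/(19045 + 6811) = (2*2*144 - 3790)/25856 = (576 - 3790)*(1/25856) = -3214*1/25856 = -1607/12928 ≈ -0.12430)
m - 1*26217 = -1607/12928 - 1*26217 = -1607/12928 - 26217 = -338934983/12928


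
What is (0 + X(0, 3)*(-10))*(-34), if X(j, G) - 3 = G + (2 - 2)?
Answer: 2040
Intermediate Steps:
X(j, G) = 3 + G (X(j, G) = 3 + (G + (2 - 2)) = 3 + (G + 0) = 3 + G)
(0 + X(0, 3)*(-10))*(-34) = (0 + (3 + 3)*(-10))*(-34) = (0 + 6*(-10))*(-34) = (0 - 60)*(-34) = -60*(-34) = 2040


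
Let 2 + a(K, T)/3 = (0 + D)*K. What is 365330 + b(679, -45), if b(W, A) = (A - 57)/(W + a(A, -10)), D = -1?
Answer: 147593269/404 ≈ 3.6533e+5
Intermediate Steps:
a(K, T) = -6 - 3*K (a(K, T) = -6 + 3*((0 - 1)*K) = -6 + 3*(-K) = -6 - 3*K)
b(W, A) = (-57 + A)/(-6 + W - 3*A) (b(W, A) = (A - 57)/(W + (-6 - 3*A)) = (-57 + A)/(-6 + W - 3*A))
365330 + b(679, -45) = 365330 + (57 - 1*(-45))/(6 - 1*679 + 3*(-45)) = 365330 + (57 + 45)/(6 - 679 - 135) = 365330 + 102/(-808) = 365330 - 1/808*102 = 365330 - 51/404 = 147593269/404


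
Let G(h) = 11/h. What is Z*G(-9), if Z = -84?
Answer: 308/3 ≈ 102.67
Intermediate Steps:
Z*G(-9) = -924/(-9) = -924*(-1)/9 = -84*(-11/9) = 308/3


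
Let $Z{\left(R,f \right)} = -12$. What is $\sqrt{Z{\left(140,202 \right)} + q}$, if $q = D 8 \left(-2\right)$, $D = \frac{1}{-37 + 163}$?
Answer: $\frac{2 i \sqrt{1337}}{21} \approx 3.4824 i$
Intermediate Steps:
$D = \frac{1}{126} \approx 0.0079365$
$q = - \frac{8}{63}$ ($q = \frac{8 \left(-2\right)}{126} = \frac{1}{126} \left(-16\right) = - \frac{8}{63} \approx -0.12698$)
$\sqrt{Z{\left(140,202 \right)} + q} = \sqrt{-12 - \frac{8}{63}} = \sqrt{- \frac{764}{63}} = \frac{2 i \sqrt{1337}}{21}$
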